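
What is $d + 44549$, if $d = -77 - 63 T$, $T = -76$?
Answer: $49260$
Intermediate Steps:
$d = 4711$ ($d = -77 - -4788 = -77 + 4788 = 4711$)
$d + 44549 = 4711 + 44549 = 49260$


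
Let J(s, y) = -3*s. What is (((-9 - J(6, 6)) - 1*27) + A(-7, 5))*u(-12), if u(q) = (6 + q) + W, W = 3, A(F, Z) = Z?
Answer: 39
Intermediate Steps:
u(q) = 9 + q (u(q) = (6 + q) + 3 = 9 + q)
(((-9 - J(6, 6)) - 1*27) + A(-7, 5))*u(-12) = (((-9 - (-3)*6) - 1*27) + 5)*(9 - 12) = (((-9 - 1*(-18)) - 27) + 5)*(-3) = (((-9 + 18) - 27) + 5)*(-3) = ((9 - 27) + 5)*(-3) = (-18 + 5)*(-3) = -13*(-3) = 39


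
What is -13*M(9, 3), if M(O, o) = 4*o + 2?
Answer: -182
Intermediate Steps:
M(O, o) = 2 + 4*o
-13*M(9, 3) = -13*(2 + 4*3) = -13*(2 + 12) = -13*14 = -182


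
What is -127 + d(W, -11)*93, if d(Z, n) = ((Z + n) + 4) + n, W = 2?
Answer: -1615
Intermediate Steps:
d(Z, n) = 4 + Z + 2*n (d(Z, n) = (4 + Z + n) + n = 4 + Z + 2*n)
-127 + d(W, -11)*93 = -127 + (4 + 2 + 2*(-11))*93 = -127 + (4 + 2 - 22)*93 = -127 - 16*93 = -127 - 1488 = -1615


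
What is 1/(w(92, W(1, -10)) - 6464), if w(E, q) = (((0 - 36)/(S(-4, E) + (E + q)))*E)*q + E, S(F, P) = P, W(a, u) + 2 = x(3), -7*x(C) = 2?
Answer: -53/335508 ≈ -0.00015797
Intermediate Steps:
x(C) = -2/7 (x(C) = -⅐*2 = -2/7)
W(a, u) = -16/7 (W(a, u) = -2 - 2/7 = -16/7)
w(E, q) = E - 36*E*q/(q + 2*E) (w(E, q) = (((0 - 36)/(E + (E + q)))*E)*q + E = ((-36/(q + 2*E))*E)*q + E = (-36*E/(q + 2*E))*q + E = -36*E*q/(q + 2*E) + E = E - 36*E*q/(q + 2*E))
1/(w(92, W(1, -10)) - 6464) = 1/(92*(-35*(-16/7) + 2*92)/(-16/7 + 2*92) - 6464) = 1/(92*(80 + 184)/(-16/7 + 184) - 6464) = 1/(92*264/(1272/7) - 6464) = 1/(92*(7/1272)*264 - 6464) = 1/(7084/53 - 6464) = 1/(-335508/53) = -53/335508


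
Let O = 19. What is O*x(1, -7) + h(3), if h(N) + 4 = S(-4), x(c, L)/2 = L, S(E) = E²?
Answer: -254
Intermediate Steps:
x(c, L) = 2*L
h(N) = 12 (h(N) = -4 + (-4)² = -4 + 16 = 12)
O*x(1, -7) + h(3) = 19*(2*(-7)) + 12 = 19*(-14) + 12 = -266 + 12 = -254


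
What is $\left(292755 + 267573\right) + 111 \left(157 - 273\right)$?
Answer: $547452$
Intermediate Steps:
$\left(292755 + 267573\right) + 111 \left(157 - 273\right) = 560328 + 111 \left(-116\right) = 560328 - 12876 = 547452$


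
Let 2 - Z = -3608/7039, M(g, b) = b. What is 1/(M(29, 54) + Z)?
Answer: 7039/397792 ≈ 0.017695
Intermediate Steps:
Z = 17686/7039 (Z = 2 - (-3608)/7039 = 2 - 1*(-3608/7039) = 2 + 3608/7039 = 17686/7039 ≈ 2.5126)
1/(M(29, 54) + Z) = 1/(54 + 17686/7039) = 1/(397792/7039) = 7039/397792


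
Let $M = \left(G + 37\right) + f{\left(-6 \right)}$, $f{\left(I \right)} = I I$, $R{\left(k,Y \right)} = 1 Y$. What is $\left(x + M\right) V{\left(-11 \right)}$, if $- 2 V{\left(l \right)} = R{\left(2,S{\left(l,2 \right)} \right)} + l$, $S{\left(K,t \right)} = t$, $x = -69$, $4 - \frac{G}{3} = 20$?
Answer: $-198$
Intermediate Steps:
$G = -48$ ($G = 12 - 60 = -48$)
$R{\left(k,Y \right)} = Y$
$f{\left(I \right)} = I^{2}$
$V{\left(l \right)} = -1 - \frac{l}{2}$ ($V{\left(l \right)} = - \frac{2 + l}{2} = -1 - \frac{l}{2}$)
$M = 25$ ($M = \left(-48 + 37\right) + \left(-6\right)^{2} = -11 + 36 = 25$)
$\left(x + M\right) V{\left(-11 \right)} = \left(-69 + 25\right) \left(-1 - - \frac{11}{2}\right) = - 44 \left(-1 + \frac{11}{2}\right) = \left(-44\right) \frac{9}{2} = -198$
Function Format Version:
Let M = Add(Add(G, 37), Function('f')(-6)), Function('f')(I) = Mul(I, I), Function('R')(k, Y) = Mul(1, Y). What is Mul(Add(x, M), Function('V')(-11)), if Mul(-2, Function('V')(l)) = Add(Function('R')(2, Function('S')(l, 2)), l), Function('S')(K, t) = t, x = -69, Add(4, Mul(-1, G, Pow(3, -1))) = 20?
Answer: -198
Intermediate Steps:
G = -48 (G = Add(12, Mul(-3, 20)) = Add(12, -60) = -48)
Function('R')(k, Y) = Y
Function('f')(I) = Pow(I, 2)
Function('V')(l) = Add(-1, Mul(Rational(-1, 2), l)) (Function('V')(l) = Mul(Rational(-1, 2), Add(2, l)) = Add(-1, Mul(Rational(-1, 2), l)))
M = 25 (M = Add(Add(-48, 37), Pow(-6, 2)) = Add(-11, 36) = 25)
Mul(Add(x, M), Function('V')(-11)) = Mul(Add(-69, 25), Add(-1, Mul(Rational(-1, 2), -11))) = Mul(-44, Add(-1, Rational(11, 2))) = Mul(-44, Rational(9, 2)) = -198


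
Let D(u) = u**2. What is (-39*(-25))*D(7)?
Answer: 47775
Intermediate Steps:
(-39*(-25))*D(7) = -39*(-25)*7**2 = 975*49 = 47775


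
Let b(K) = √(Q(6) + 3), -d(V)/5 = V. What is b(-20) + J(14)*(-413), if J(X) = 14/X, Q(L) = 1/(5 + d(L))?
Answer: -413 + √74/5 ≈ -411.28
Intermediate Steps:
d(V) = -5*V
Q(L) = 1/(5 - 5*L)
b(K) = √74/5 (b(K) = √(-1/(-5 + 5*6) + 3) = √(-1/(-5 + 30) + 3) = √(-1/25 + 3) = √(74/25) = √74/5)
b(-20) + J(14)*(-413) = √74/5 + (14/14)*(-413) = √74/5 + (14*(1/14))*(-413) = √74/5 + 1*(-413) = √74/5 - 413 = -413 + √74/5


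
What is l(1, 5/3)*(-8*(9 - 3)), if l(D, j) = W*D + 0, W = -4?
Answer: 192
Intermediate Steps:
l(D, j) = -4*D (l(D, j) = -4*D + 0 = -4*D)
l(1, 5/3)*(-8*(9 - 3)) = (-4*1)*(-8*(9 - 3)) = -(-32)*6 = -4*(-48) = 192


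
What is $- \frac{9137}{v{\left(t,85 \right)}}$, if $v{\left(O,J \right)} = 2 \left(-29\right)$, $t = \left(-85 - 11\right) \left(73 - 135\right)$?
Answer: $\frac{9137}{58} \approx 157.53$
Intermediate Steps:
$t = 5952$ ($t = \left(-96\right) \left(-62\right) = 5952$)
$v{\left(O,J \right)} = -58$
$- \frac{9137}{v{\left(t,85 \right)}} = - \frac{9137}{-58} = \left(-9137\right) \left(- \frac{1}{58}\right) = \frac{9137}{58}$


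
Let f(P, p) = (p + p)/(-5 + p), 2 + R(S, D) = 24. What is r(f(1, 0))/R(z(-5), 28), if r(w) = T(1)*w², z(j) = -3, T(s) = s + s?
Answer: 0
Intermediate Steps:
T(s) = 2*s
R(S, D) = 22 (R(S, D) = -2 + 24 = 22)
f(P, p) = 2*p/(-5 + p) (f(P, p) = (2*p)/(-5 + p) = 2*p/(-5 + p))
r(w) = 2*w² (r(w) = (2*1)*w² = 2*w²)
r(f(1, 0))/R(z(-5), 28) = (2*(2*0/(-5 + 0))²)/22 = (2*(2*0/(-5))²)*(1/22) = (2*(2*0*(-⅕))²)*(1/22) = (2*0²)*(1/22) = (2*0)*(1/22) = 0*(1/22) = 0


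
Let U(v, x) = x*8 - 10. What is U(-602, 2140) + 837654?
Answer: 854764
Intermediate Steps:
U(v, x) = -10 + 8*x (U(v, x) = 8*x - 10 = -10 + 8*x)
U(-602, 2140) + 837654 = (-10 + 8*2140) + 837654 = (-10 + 17120) + 837654 = 17110 + 837654 = 854764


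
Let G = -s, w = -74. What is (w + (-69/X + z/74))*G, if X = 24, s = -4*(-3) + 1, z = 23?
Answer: 294619/296 ≈ 995.33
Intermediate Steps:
s = 13 (s = 12 + 1 = 13)
G = -13 (G = -1*13 = -13)
(w + (-69/X + z/74))*G = (-74 + (-69/24 + 23/74))*(-13) = (-74 + (-69*1/24 + 23*(1/74)))*(-13) = (-74 + (-23/8 + 23/74))*(-13) = (-74 - 759/296)*(-13) = -22663/296*(-13) = 294619/296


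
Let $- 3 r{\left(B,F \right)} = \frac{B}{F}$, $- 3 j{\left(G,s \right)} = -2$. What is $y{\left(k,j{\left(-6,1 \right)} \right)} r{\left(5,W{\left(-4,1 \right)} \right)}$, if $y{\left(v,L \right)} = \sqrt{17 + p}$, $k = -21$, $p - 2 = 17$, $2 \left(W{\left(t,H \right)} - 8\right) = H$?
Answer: $- \frac{20}{17} \approx -1.1765$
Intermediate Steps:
$j{\left(G,s \right)} = \frac{2}{3}$ ($j{\left(G,s \right)} = \left(- \frac{1}{3}\right) \left(-2\right) = \frac{2}{3}$)
$W{\left(t,H \right)} = 8 + \frac{H}{2}$
$p = 19$ ($p = 2 + 17 = 19$)
$r{\left(B,F \right)} = - \frac{B}{3 F}$ ($r{\left(B,F \right)} = - \frac{B \frac{1}{F}}{3} = - \frac{B}{3 F}$)
$y{\left(v,L \right)} = 6$ ($y{\left(v,L \right)} = \sqrt{17 + 19} = \sqrt{36} = 6$)
$y{\left(k,j{\left(-6,1 \right)} \right)} r{\left(5,W{\left(-4,1 \right)} \right)} = 6 \left(\left(- \frac{1}{3}\right) 5 \frac{1}{8 + \frac{1}{2} \cdot 1}\right) = 6 \left(\left(- \frac{1}{3}\right) 5 \frac{1}{8 + \frac{1}{2}}\right) = 6 \left(\left(- \frac{1}{3}\right) 5 \frac{1}{\frac{17}{2}}\right) = 6 \left(\left(- \frac{1}{3}\right) 5 \cdot \frac{2}{17}\right) = 6 \left(- \frac{10}{51}\right) = - \frac{20}{17}$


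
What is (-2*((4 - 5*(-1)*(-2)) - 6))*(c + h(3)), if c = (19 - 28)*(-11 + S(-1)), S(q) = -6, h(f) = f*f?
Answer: 3888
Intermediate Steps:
h(f) = f²
c = 153 (c = (19 - 28)*(-11 - 6) = -9*(-17) = 153)
(-2*((4 - 5*(-1)*(-2)) - 6))*(c + h(3)) = (-2*((4 - 5*(-1)*(-2)) - 6))*(153 + 3²) = (-2*((4 + 5*(-2)) - 6))*(153 + 9) = -2*((4 - 10) - 6)*162 = -2*(-6 - 6)*162 = -2*(-12)*162 = 24*162 = 3888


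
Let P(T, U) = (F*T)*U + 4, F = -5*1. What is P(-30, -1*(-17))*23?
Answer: 58742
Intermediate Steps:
F = -5
P(T, U) = 4 - 5*T*U (P(T, U) = (-5*T)*U + 4 = -5*T*U + 4 = 4 - 5*T*U)
P(-30, -1*(-17))*23 = (4 - 5*(-30)*(-1*(-17)))*23 = (4 - 5*(-30)*17)*23 = (4 + 2550)*23 = 2554*23 = 58742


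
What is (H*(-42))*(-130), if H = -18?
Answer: -98280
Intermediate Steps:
(H*(-42))*(-130) = -18*(-42)*(-130) = 756*(-130) = -98280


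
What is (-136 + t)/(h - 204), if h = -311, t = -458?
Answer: 594/515 ≈ 1.1534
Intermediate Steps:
(-136 + t)/(h - 204) = (-136 - 458)/(-311 - 204) = -594/(-515) = -594*(-1/515) = 594/515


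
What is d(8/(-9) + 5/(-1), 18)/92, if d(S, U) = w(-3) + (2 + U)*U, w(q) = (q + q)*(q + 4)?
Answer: 177/46 ≈ 3.8478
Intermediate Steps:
w(q) = 2*q*(4 + q) (w(q) = (2*q)*(4 + q) = 2*q*(4 + q))
d(S, U) = -6 + U*(2 + U) (d(S, U) = 2*(-3)*(4 - 3) + (2 + U)*U = 2*(-3)*1 + U*(2 + U) = -6 + U*(2 + U))
d(8/(-9) + 5/(-1), 18)/92 = (-6 + 18**2 + 2*18)/92 = (-6 + 324 + 36)*(1/92) = 354*(1/92) = 177/46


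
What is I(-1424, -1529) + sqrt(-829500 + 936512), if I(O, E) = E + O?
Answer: -2953 + 2*sqrt(26753) ≈ -2625.9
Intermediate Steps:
I(-1424, -1529) + sqrt(-829500 + 936512) = (-1529 - 1424) + sqrt(-829500 + 936512) = -2953 + sqrt(107012) = -2953 + 2*sqrt(26753)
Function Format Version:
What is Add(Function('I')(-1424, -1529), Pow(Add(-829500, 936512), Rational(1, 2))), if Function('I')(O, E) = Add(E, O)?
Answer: Add(-2953, Mul(2, Pow(26753, Rational(1, 2)))) ≈ -2625.9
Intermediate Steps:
Add(Function('I')(-1424, -1529), Pow(Add(-829500, 936512), Rational(1, 2))) = Add(Add(-1529, -1424), Pow(Add(-829500, 936512), Rational(1, 2))) = Add(-2953, Pow(107012, Rational(1, 2))) = Add(-2953, Mul(2, Pow(26753, Rational(1, 2))))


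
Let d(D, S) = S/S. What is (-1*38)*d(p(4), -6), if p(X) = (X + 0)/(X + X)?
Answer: -38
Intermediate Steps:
p(X) = 1/2 (p(X) = X/((2*X)) = X*(1/(2*X)) = 1/2)
d(D, S) = 1
(-1*38)*d(p(4), -6) = -1*38*1 = -38*1 = -38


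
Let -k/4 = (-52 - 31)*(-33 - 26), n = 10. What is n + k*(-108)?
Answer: 2115514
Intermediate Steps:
k = -19588 (k = -4*(-52 - 31)*(-33 - 26) = -(-332)*(-59) = -4*4897 = -19588)
n + k*(-108) = 10 - 19588*(-108) = 10 + 2115504 = 2115514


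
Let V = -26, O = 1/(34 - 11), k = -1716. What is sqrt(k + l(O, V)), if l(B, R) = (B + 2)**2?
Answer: I*sqrt(905555)/23 ≈ 41.374*I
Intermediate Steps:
O = 1/23 ≈ 0.043478
l(B, R) = (2 + B)**2
sqrt(k + l(O, V)) = sqrt(-1716 + (2 + 1/23)**2) = sqrt(-1716 + (47/23)**2) = sqrt(-1716 + 2209/529) = sqrt(-905555/529) = I*sqrt(905555)/23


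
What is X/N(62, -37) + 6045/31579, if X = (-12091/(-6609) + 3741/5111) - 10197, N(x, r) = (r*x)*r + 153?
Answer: 282098619975526/3943569114804237 ≈ 0.071534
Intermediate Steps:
N(x, r) = 153 + x*r**2 (N(x, r) = x*r**2 + 153 = 153 + x*r**2)
X = -344353852633/33778599 (X = (-12091*(-1/6609) + 3741*(1/5111)) - 10197 = (12091/6609 + 3741/5111) - 10197 = 86521370/33778599 - 10197 = -344353852633/33778599 ≈ -10194.)
X/N(62, -37) + 6045/31579 = -344353852633/(33778599*(153 + 62*(-37)**2)) + 6045/31579 = -344353852633/(33778599*(153 + 62*1369)) + 6045*(1/31579) = -344353852633/(33778599*(153 + 84878)) + 6045/31579 = -344353852633/33778599/85031 + 6045/31579 = -344353852633/33778599*1/85031 + 6045/31579 = -344353852633/2872228051569 + 6045/31579 = 282098619975526/3943569114804237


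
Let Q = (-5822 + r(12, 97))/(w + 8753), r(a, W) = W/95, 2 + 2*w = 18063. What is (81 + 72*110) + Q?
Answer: 3861884697/482695 ≈ 8000.7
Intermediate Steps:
w = 18061/2 (w = -1 + (½)*18063 = -1 + 18063/2 = 18061/2 ≈ 9030.5)
r(a, W) = W/95 (r(a, W) = W*(1/95) = W/95)
Q = -157998/482695 (Q = (-5822 + (1/95)*97)/(18061/2 + 8753) = (-5822 + 97/95)/(35567/2) = -552993/95*2/35567 = -157998/482695 ≈ -0.32732)
(81 + 72*110) + Q = (81 + 72*110) - 157998/482695 = (81 + 7920) - 157998/482695 = 8001 - 157998/482695 = 3861884697/482695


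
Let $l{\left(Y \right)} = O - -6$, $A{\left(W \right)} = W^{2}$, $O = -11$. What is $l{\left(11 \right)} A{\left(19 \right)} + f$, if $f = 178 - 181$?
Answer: $-1808$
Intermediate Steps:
$l{\left(Y \right)} = -5$ ($l{\left(Y \right)} = -11 - -6 = -11 + 6 = -5$)
$f = -3$
$l{\left(11 \right)} A{\left(19 \right)} + f = - 5 \cdot 19^{2} - 3 = \left(-5\right) 361 - 3 = -1805 - 3 = -1808$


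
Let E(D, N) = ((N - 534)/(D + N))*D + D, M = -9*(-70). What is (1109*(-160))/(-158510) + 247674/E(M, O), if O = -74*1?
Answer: -12989335153/3090945 ≈ -4202.4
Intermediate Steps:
O = -74
M = 630
E(D, N) = D + D*(-534 + N)/(D + N) (E(D, N) = ((-534 + N)/(D + N))*D + D = D*(-534 + N)/(D + N) + D = D + D*(-534 + N)/(D + N))
(1109*(-160))/(-158510) + 247674/E(M, O) = (1109*(-160))/(-158510) + 247674/((630*(-534 + 630 + 2*(-74))/(630 - 74))) = -177440*(-1/158510) + 247674/((630*(-534 + 630 - 148)/556)) = 17744/15851 + 247674/((630*(1/556)*(-52))) = 17744/15851 + 247674/(-8190/139) = 17744/15851 + 247674*(-139/8190) = 17744/15851 - 819683/195 = -12989335153/3090945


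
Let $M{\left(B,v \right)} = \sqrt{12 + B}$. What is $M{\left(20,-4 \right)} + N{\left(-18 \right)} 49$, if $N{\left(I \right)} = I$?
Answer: $-882 + 4 \sqrt{2} \approx -876.34$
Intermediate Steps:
$M{\left(20,-4 \right)} + N{\left(-18 \right)} 49 = \sqrt{12 + 20} - 882 = \sqrt{32} - 882 = 4 \sqrt{2} - 882 = -882 + 4 \sqrt{2}$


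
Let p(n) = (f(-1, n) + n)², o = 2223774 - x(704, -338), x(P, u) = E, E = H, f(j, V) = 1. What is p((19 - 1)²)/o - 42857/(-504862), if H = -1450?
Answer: 74346236859/561715519544 ≈ 0.13236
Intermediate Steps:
E = -1450
x(P, u) = -1450
o = 2225224 (o = 2223774 - 1*(-1450) = 2223774 + 1450 = 2225224)
p(n) = (1 + n)²
p((19 - 1)²)/o - 42857/(-504862) = (1 + (19 - 1)²)²/2225224 - 42857/(-504862) = (1 + 18²)²*(1/2225224) - 42857*(-1/504862) = (1 + 324)²*(1/2225224) + 42857/504862 = 325²*(1/2225224) + 42857/504862 = 105625*(1/2225224) + 42857/504862 = 105625/2225224 + 42857/504862 = 74346236859/561715519544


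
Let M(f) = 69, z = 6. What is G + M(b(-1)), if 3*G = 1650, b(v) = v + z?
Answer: 619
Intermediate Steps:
b(v) = 6 + v (b(v) = v + 6 = 6 + v)
G = 550 (G = (1/3)*1650 = 550)
G + M(b(-1)) = 550 + 69 = 619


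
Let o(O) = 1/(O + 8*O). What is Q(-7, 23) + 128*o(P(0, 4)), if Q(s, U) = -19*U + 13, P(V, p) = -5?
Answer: -19208/45 ≈ -426.84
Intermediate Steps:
o(O) = 1/(9*O)
Q(s, U) = 13 - 19*U
Q(-7, 23) + 128*o(P(0, 4)) = (13 - 19*23) + 128*((1/9)/(-5)) = (13 - 437) + 128*((1/9)*(-1/5)) = -424 + 128*(-1/45) = -424 - 128/45 = -19208/45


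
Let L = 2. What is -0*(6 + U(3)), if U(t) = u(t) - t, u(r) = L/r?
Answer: 0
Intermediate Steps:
u(r) = 2/r
U(t) = -t + 2/t (U(t) = 2/t - t = -t + 2/t)
-0*(6 + U(3)) = -0*(6 + (-1*3 + 2/3)) = -0*(6 + (-3 + 2*(1/3))) = -0*(6 + (-3 + 2/3)) = -0*(6 - 7/3) = -0*11/3 = -1377*0 = 0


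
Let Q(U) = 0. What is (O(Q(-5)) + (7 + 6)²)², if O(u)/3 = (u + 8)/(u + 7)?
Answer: 1456849/49 ≈ 29732.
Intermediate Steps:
O(u) = 3*(8 + u)/(7 + u) (O(u) = 3*((u + 8)/(u + 7)) = 3*((8 + u)/(7 + u)) = 3*(8 + u)/(7 + u))
(O(Q(-5)) + (7 + 6)²)² = (3*(8 + 0)/(7 + 0) + (7 + 6)²)² = (3*8/7 + 13²)² = (3*(⅐)*8 + 169)² = (24/7 + 169)² = (1207/7)² = 1456849/49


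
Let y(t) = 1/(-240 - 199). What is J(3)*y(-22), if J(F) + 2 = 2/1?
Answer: 0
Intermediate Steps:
y(t) = -1/439 (y(t) = 1/(-439) = -1/439)
J(F) = 0 (J(F) = -2 + 2/1 = -2 + 2*1 = -2 + 2 = 0)
J(3)*y(-22) = 0*(-1/439) = 0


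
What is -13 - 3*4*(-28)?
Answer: 323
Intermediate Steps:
-13 - 3*4*(-28) = -13 - 12*(-28) = -13 + 336 = 323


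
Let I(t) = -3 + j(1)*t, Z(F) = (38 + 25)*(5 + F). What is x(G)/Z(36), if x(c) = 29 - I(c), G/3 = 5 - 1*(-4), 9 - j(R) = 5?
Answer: -76/2583 ≈ -0.029423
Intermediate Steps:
Z(F) = 315 + 63*F (Z(F) = 63*(5 + F) = 315 + 63*F)
j(R) = 4 (j(R) = 9 - 1*5 = 9 - 5 = 4)
I(t) = -3 + 4*t
G = 27 (G = 3*(5 - 1*(-4)) = 3*(5 + 4) = 3*9 = 27)
x(c) = 32 - 4*c (x(c) = 29 - (-3 + 4*c) = 29 + (3 - 4*c) = 32 - 4*c)
x(G)/Z(36) = (32 - 4*27)/(315 + 63*36) = (32 - 108)/(315 + 2268) = -76/2583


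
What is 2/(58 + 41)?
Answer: 2/99 ≈ 0.020202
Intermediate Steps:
2/(58 + 41) = 2/99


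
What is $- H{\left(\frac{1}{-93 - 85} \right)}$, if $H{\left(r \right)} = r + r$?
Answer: $\frac{1}{89} \approx 0.011236$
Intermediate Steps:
$H{\left(r \right)} = 2 r$
$- H{\left(\frac{1}{-93 - 85} \right)} = - \frac{2}{-93 - 85} = - \frac{2}{-178} = - \frac{2 \left(-1\right)}{178} = \left(-1\right) \left(- \frac{1}{89}\right) = \frac{1}{89}$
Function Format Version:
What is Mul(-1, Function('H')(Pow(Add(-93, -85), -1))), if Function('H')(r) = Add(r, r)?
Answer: Rational(1, 89) ≈ 0.011236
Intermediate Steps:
Function('H')(r) = Mul(2, r)
Mul(-1, Function('H')(Pow(Add(-93, -85), -1))) = Mul(-1, Mul(2, Pow(Add(-93, -85), -1))) = Mul(-1, Mul(2, Pow(-178, -1))) = Mul(-1, Mul(2, Rational(-1, 178))) = Mul(-1, Rational(-1, 89)) = Rational(1, 89)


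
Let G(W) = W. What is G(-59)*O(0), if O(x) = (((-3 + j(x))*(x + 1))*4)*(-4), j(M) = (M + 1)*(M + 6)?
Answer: 2832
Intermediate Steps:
j(M) = (1 + M)*(6 + M)
O(x) = -16*(1 + x)*(3 + x² + 7*x) (O(x) = (((-3 + (6 + x² + 7*x))*(x + 1))*4)*(-4) = (((3 + x² + 7*x)*(1 + x))*4)*(-4) = (((1 + x)*(3 + x² + 7*x))*4)*(-4) = (4*(1 + x)*(3 + x² + 7*x))*(-4) = -16*(1 + x)*(3 + x² + 7*x))
G(-59)*O(0) = -59*(-48 - 160*0 - 128*0² - 16*0³) = -59*(-48 + 0 - 128*0 - 16*0) = -59*(-48 + 0 + 0 + 0) = -59*(-48) = 2832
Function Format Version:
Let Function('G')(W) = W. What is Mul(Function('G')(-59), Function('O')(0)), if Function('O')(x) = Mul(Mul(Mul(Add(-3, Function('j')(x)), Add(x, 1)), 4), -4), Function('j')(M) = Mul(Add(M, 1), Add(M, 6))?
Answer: 2832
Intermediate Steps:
Function('j')(M) = Mul(Add(1, M), Add(6, M))
Function('O')(x) = Mul(-16, Add(1, x), Add(3, Pow(x, 2), Mul(7, x))) (Function('O')(x) = Mul(Mul(Mul(Add(-3, Add(6, Pow(x, 2), Mul(7, x))), Add(x, 1)), 4), -4) = Mul(Mul(Mul(Add(3, Pow(x, 2), Mul(7, x)), Add(1, x)), 4), -4) = Mul(Mul(Mul(Add(1, x), Add(3, Pow(x, 2), Mul(7, x))), 4), -4) = Mul(Mul(4, Add(1, x), Add(3, Pow(x, 2), Mul(7, x))), -4) = Mul(-16, Add(1, x), Add(3, Pow(x, 2), Mul(7, x))))
Mul(Function('G')(-59), Function('O')(0)) = Mul(-59, Add(-48, Mul(-160, 0), Mul(-128, Pow(0, 2)), Mul(-16, Pow(0, 3)))) = Mul(-59, Add(-48, 0, Mul(-128, 0), Mul(-16, 0))) = Mul(-59, Add(-48, 0, 0, 0)) = Mul(-59, -48) = 2832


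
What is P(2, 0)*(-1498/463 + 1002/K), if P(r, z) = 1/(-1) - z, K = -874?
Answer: 886589/202331 ≈ 4.3819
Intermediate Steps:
P(r, z) = -1 - z
P(2, 0)*(-1498/463 + 1002/K) = (-1 - 1*0)*(-1498/463 + 1002/(-874)) = (-1 + 0)*(-1498*1/463 + 1002*(-1/874)) = -(-1498/463 - 501/437) = -1*(-886589/202331) = 886589/202331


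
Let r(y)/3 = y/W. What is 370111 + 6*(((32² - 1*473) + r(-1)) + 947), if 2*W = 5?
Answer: 1895459/5 ≈ 3.7909e+5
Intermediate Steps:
W = 5/2 (W = (½)*5 = 5/2 ≈ 2.5000)
r(y) = 6*y/5 (r(y) = 3*(y/(5/2)) = 3*(y*(⅖)) = 3*(2*y/5) = 6*y/5)
370111 + 6*(((32² - 1*473) + r(-1)) + 947) = 370111 + 6*(((32² - 1*473) + (6/5)*(-1)) + 947) = 370111 + 6*(((1024 - 473) - 6/5) + 947) = 370111 + 6*((551 - 6/5) + 947) = 370111 + 6*(2749/5 + 947) = 370111 + 6*(7484/5) = 370111 + 44904/5 = 1895459/5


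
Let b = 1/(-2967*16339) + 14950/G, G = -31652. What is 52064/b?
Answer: -39944014595562432/362371668001 ≈ -1.1023e+5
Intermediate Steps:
b = -362371668001/767209868538 (b = 1/(-2967*16339) + 14950/(-31652) = -1/2967*1/16339 + 14950*(-1/31652) = -1/48477813 - 7475/15826 = -362371668001/767209868538 ≈ -0.47232)
52064/b = 52064/(-362371668001/767209868538) = 52064*(-767209868538/362371668001) = -39944014595562432/362371668001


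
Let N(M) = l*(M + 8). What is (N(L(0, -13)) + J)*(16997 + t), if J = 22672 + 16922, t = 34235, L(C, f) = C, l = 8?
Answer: 2031758656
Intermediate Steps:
J = 39594
N(M) = 64 + 8*M (N(M) = 8*(M + 8) = 8*(8 + M) = 64 + 8*M)
(N(L(0, -13)) + J)*(16997 + t) = ((64 + 8*0) + 39594)*(16997 + 34235) = ((64 + 0) + 39594)*51232 = (64 + 39594)*51232 = 39658*51232 = 2031758656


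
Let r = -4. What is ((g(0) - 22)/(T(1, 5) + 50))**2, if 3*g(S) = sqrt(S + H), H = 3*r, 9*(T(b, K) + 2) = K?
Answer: 39096/190969 - 2376*I*sqrt(3)/190969 ≈ 0.20472 - 0.02155*I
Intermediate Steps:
T(b, K) = -2 + K/9
H = -12 (H = 3*(-4) = -12)
g(S) = sqrt(-12 + S)/3 (g(S) = sqrt(S - 12)/3 = sqrt(-12 + S)/3)
((g(0) - 22)/(T(1, 5) + 50))**2 = ((sqrt(-12 + 0)/3 - 22)/((-2 + (1/9)*5) + 50))**2 = ((sqrt(-12)/3 - 22)/((-2 + 5/9) + 50))**2 = (((2*I*sqrt(3))/3 - 22)/(-13/9 + 50))**2 = ((2*I*sqrt(3)/3 - 22)/(437/9))**2 = ((-22 + 2*I*sqrt(3)/3)*(9/437))**2 = (-198/437 + 6*I*sqrt(3)/437)**2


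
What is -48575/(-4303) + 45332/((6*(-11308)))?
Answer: 775163251/72987486 ≈ 10.620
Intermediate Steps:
-48575/(-4303) + 45332/((6*(-11308))) = -48575*(-1/4303) + 45332/(-67848) = 48575/4303 + 45332*(-1/67848) = 48575/4303 - 11333/16962 = 775163251/72987486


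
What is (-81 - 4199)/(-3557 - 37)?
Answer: 2140/1797 ≈ 1.1909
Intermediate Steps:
(-81 - 4199)/(-3557 - 37) = -4280/(-3594) = -4280*(-1/3594) = 2140/1797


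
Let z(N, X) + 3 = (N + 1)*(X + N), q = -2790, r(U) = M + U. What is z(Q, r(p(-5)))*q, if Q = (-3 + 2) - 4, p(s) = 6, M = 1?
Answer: 30690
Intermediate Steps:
r(U) = 1 + U
Q = -5 (Q = -1 - 4 = -5)
z(N, X) = -3 + (1 + N)*(N + X) (z(N, X) = -3 + (N + 1)*(X + N) = -3 + (1 + N)*(N + X))
z(Q, r(p(-5)))*q = (-3 - 5 + (1 + 6) + (-5)**2 - 5*(1 + 6))*(-2790) = (-3 - 5 + 7 + 25 - 5*7)*(-2790) = (-3 - 5 + 7 + 25 - 35)*(-2790) = -11*(-2790) = 30690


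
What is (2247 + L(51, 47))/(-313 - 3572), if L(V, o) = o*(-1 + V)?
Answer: -4597/3885 ≈ -1.1833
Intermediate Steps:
(2247 + L(51, 47))/(-313 - 3572) = (2247 + 47*(-1 + 51))/(-313 - 3572) = (2247 + 47*50)/(-3885) = (2247 + 2350)*(-1/3885) = 4597*(-1/3885) = -4597/3885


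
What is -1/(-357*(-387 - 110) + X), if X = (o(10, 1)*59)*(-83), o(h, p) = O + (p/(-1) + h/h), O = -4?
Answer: -1/197017 ≈ -5.0757e-6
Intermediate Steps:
o(h, p) = -3 - p (o(h, p) = -4 + (p/(-1) + h/h) = -4 + (p*(-1) + 1) = -4 + (-p + 1) = -4 + (1 - p) = -3 - p)
X = 19588 (X = ((-3 - 1*1)*59)*(-83) = ((-3 - 1)*59)*(-83) = -4*59*(-83) = -236*(-83) = 19588)
-1/(-357*(-387 - 110) + X) = -1/(-357*(-387 - 110) + 19588) = -1/(-357*(-497) + 19588) = -1/(177429 + 19588) = -1/197017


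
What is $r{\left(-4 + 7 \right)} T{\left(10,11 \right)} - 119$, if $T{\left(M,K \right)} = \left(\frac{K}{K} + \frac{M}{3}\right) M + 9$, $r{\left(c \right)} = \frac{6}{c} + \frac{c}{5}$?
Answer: $\frac{256}{15} \approx 17.067$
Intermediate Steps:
$r{\left(c \right)} = \frac{6}{c} + \frac{c}{5}$ ($r{\left(c \right)} = \frac{6}{c} + c \frac{1}{5} = \frac{6}{c} + \frac{c}{5}$)
$T{\left(M,K \right)} = 9 + M \left(1 + \frac{M}{3}\right)$ ($T{\left(M,K \right)} = \left(1 + M \frac{1}{3}\right) M + 9 = \left(1 + \frac{M}{3}\right) M + 9 = M \left(1 + \frac{M}{3}\right) + 9 = 9 + M \left(1 + \frac{M}{3}\right)$)
$r{\left(-4 + 7 \right)} T{\left(10,11 \right)} - 119 = \left(\frac{6}{-4 + 7} + \frac{-4 + 7}{5}\right) \left(9 + 10 + \frac{10^{2}}{3}\right) - 119 = \left(\frac{6}{3} + \frac{1}{5} \cdot 3\right) \left(9 + 10 + \frac{1}{3} \cdot 100\right) - 119 = \left(6 \cdot \frac{1}{3} + \frac{3}{5}\right) \left(9 + 10 + \frac{100}{3}\right) - 119 = \left(2 + \frac{3}{5}\right) \frac{157}{3} - 119 = \frac{13}{5} \cdot \frac{157}{3} - 119 = \frac{2041}{15} - 119 = \frac{256}{15}$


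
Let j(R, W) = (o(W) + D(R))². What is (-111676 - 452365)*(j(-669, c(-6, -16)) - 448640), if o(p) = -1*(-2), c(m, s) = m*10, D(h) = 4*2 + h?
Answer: 8099064719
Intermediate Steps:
D(h) = 8 + h
c(m, s) = 10*m
o(p) = 2
j(R, W) = (10 + R)² (j(R, W) = (2 + (8 + R))² = (10 + R)²)
(-111676 - 452365)*(j(-669, c(-6, -16)) - 448640) = (-111676 - 452365)*((10 - 669)² - 448640) = -564041*((-659)² - 448640) = -564041*(434281 - 448640) = -564041*(-14359) = 8099064719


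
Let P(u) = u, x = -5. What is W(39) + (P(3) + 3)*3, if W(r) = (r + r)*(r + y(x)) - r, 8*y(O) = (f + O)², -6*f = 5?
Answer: 160933/48 ≈ 3352.8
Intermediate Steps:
f = -⅚ (f = -⅙*5 = -⅚ ≈ -0.83333)
y(O) = (-⅚ + O)²/8
W(r) = -r + 2*r*(1225/288 + r) (W(r) = (r + r)*(r + (-5 + 6*(-5))²/288) - r = (2*r)*(r + (-5 - 30)²/288) - r = (2*r)*(r + (1/288)*(-35)²) - r = (2*r)*(r + (1/288)*1225) - r = (2*r)*(r + 1225/288) - r = (2*r)*(1225/288 + r) - r = 2*r*(1225/288 + r) - r = -r + 2*r*(1225/288 + r))
W(39) + (P(3) + 3)*3 = (1/144)*39*(1081 + 288*39) + (3 + 3)*3 = (1/144)*39*(1081 + 11232) + 6*3 = (1/144)*39*12313 + 18 = 160069/48 + 18 = 160933/48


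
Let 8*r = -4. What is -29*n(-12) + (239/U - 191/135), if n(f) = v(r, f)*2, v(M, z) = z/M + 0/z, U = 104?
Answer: -19531279/14040 ≈ -1391.1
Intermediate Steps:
r = -½ (r = (⅛)*(-4) = -½ ≈ -0.50000)
v(M, z) = z/M (v(M, z) = z/M + 0 = z/M)
n(f) = -4*f (n(f) = (f/(-½))*2 = (f*(-2))*2 = -2*f*2 = -4*f)
-29*n(-12) + (239/U - 191/135) = -(-116)*(-12) + (239/104 - 191/135) = -29*48 + (239*(1/104) - 191*1/135) = -1392 + (239/104 - 191/135) = -1392 + 12401/14040 = -19531279/14040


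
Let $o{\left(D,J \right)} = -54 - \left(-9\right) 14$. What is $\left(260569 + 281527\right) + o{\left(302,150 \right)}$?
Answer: $542168$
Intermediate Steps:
$o{\left(D,J \right)} = 72$ ($o{\left(D,J \right)} = -54 - -126 = -54 + 126 = 72$)
$\left(260569 + 281527\right) + o{\left(302,150 \right)} = \left(260569 + 281527\right) + 72 = 542096 + 72 = 542168$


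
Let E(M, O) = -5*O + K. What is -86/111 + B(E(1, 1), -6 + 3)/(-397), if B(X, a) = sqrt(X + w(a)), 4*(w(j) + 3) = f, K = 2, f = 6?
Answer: -86/111 - 3*I*sqrt(2)/794 ≈ -0.77477 - 0.0053434*I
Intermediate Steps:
w(j) = -3/2 (w(j) = -3 + (1/4)*6 = -3 + 3/2 = -3/2)
E(M, O) = 2 - 5*O (E(M, O) = -5*O + 2 = 2 - 5*O)
B(X, a) = sqrt(-3/2 + X) (B(X, a) = sqrt(X - 3/2) = sqrt(-3/2 + X))
-86/111 + B(E(1, 1), -6 + 3)/(-397) = -86/111 + (sqrt(-6 + 4*(2 - 5*1))/2)/(-397) = -86*1/111 + (sqrt(-6 + 4*(2 - 5))/2)*(-1/397) = -86/111 + (sqrt(-6 + 4*(-3))/2)*(-1/397) = -86/111 + (sqrt(-6 - 12)/2)*(-1/397) = -86/111 + (sqrt(-18)/2)*(-1/397) = -86/111 + ((3*I*sqrt(2))/2)*(-1/397) = -86/111 + (3*I*sqrt(2)/2)*(-1/397) = -86/111 - 3*I*sqrt(2)/794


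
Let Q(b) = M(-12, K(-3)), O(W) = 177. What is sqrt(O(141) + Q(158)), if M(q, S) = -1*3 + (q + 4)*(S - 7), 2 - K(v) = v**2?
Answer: sqrt(286) ≈ 16.912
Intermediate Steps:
K(v) = 2 - v**2
M(q, S) = -3 + (-7 + S)*(4 + q) (M(q, S) = -3 + (4 + q)*(-7 + S) = -3 + (-7 + S)*(4 + q))
Q(b) = 109 (Q(b) = -31 - 7*(-12) + 4*(2 - 1*(-3)**2) + (2 - 1*(-3)**2)*(-12) = -31 + 84 + 4*(2 - 1*9) + (2 - 1*9)*(-12) = -31 + 84 + 4*(2 - 9) + (2 - 9)*(-12) = -31 + 84 + 4*(-7) - 7*(-12) = -31 + 84 - 28 + 84 = 109)
sqrt(O(141) + Q(158)) = sqrt(177 + 109) = sqrt(286)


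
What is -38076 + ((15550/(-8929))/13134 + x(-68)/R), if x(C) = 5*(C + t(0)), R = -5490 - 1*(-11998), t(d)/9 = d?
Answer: -3632530820036516/95401980861 ≈ -38076.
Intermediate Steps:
t(d) = 9*d
R = 6508 (R = -5490 + 11998 = 6508)
x(C) = 5*C (x(C) = 5*(C + 9*0) = 5*(C + 0) = 5*C)
-38076 + ((15550/(-8929))/13134 + x(-68)/R) = -38076 + ((15550/(-8929))/13134 + (5*(-68))/6508) = -38076 + ((15550*(-1/8929))*(1/13134) - 340*1/6508) = -38076 + (-15550/8929*1/13134 - 85/1627) = -38076 + (-7775/58636743 - 85/1627) = -38076 - 4996773080/95401980861 = -3632530820036516/95401980861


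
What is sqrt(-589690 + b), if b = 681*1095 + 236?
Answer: sqrt(156241) ≈ 395.27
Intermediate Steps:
b = 745931 (b = 745695 + 236 = 745931)
sqrt(-589690 + b) = sqrt(-589690 + 745931) = sqrt(156241)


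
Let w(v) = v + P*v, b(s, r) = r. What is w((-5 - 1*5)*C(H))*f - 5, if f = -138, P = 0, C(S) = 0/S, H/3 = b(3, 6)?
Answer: -5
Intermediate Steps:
H = 18 (H = 3*6 = 18)
C(S) = 0
w(v) = v (w(v) = v + 0*v = v + 0 = v)
w((-5 - 1*5)*C(H))*f - 5 = ((-5 - 1*5)*0)*(-138) - 5 = ((-5 - 5)*0)*(-138) - 5 = -10*0*(-138) - 5 = 0*(-138) - 5 = 0 - 5 = -5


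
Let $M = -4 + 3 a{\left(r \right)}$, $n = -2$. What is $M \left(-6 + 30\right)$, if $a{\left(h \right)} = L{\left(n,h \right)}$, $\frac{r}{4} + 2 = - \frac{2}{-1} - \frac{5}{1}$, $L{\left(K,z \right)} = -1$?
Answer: $-168$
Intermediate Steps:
$r = -20$ ($r = -8 + 4 \left(- \frac{2}{-1} - \frac{5}{1}\right) = -8 + 4 \left(\left(-2\right) \left(-1\right) - 5\right) = -8 + 4 \left(2 - 5\right) = -8 + 4 \left(-3\right) = -8 - 12 = -20$)
$a{\left(h \right)} = -1$
$M = -7$ ($M = -4 + 3 \left(-1\right) = -4 - 3 = -7$)
$M \left(-6 + 30\right) = - 7 \left(-6 + 30\right) = \left(-7\right) 24 = -168$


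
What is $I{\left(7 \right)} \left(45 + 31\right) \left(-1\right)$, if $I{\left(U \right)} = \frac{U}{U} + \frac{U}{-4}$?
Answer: $57$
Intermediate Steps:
$I{\left(U \right)} = 1 - \frac{U}{4}$ ($I{\left(U \right)} = 1 + U \left(- \frac{1}{4}\right) = 1 - \frac{U}{4}$)
$I{\left(7 \right)} \left(45 + 31\right) \left(-1\right) = \left(1 - \frac{7}{4}\right) \left(45 + 31\right) \left(-1\right) = \left(1 - \frac{7}{4}\right) 76 \left(-1\right) = \left(- \frac{3}{4}\right) 76 \left(-1\right) = \left(-57\right) \left(-1\right) = 57$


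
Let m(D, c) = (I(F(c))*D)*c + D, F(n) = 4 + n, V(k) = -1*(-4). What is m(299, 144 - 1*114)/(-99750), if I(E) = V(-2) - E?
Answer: 268801/99750 ≈ 2.6947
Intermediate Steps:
V(k) = 4
I(E) = 4 - E
m(D, c) = D - D*c**2 (m(D, c) = ((4 - (4 + c))*D)*c + D = ((4 + (-4 - c))*D)*c + D = ((-c)*D)*c + D = (-D*c)*c + D = -D*c**2 + D = D - D*c**2)
m(299, 144 - 1*114)/(-99750) = (299*(1 - (144 - 1*114)**2))/(-99750) = (299*(1 - (144 - 114)**2))*(-1/99750) = (299*(1 - 1*30**2))*(-1/99750) = (299*(1 - 1*900))*(-1/99750) = (299*(1 - 900))*(-1/99750) = (299*(-899))*(-1/99750) = -268801*(-1/99750) = 268801/99750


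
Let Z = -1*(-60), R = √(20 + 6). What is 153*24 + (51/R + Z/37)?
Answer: 135924/37 + 51*√26/26 ≈ 3683.6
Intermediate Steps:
R = √26 ≈ 5.0990
Z = 60
153*24 + (51/R + Z/37) = 153*24 + (51/(√26) + 60/37) = 3672 + (51*(√26/26) + 60*(1/37)) = 3672 + (51*√26/26 + 60/37) = 3672 + (60/37 + 51*√26/26) = 135924/37 + 51*√26/26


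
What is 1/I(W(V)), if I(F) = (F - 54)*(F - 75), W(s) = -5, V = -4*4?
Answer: 1/4720 ≈ 0.00021186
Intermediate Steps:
V = -16
I(F) = (-75 + F)*(-54 + F) (I(F) = (-54 + F)*(-75 + F) = (-75 + F)*(-54 + F))
1/I(W(V)) = 1/(4050 + (-5)**2 - 129*(-5)) = 1/(4050 + 25 + 645) = 1/4720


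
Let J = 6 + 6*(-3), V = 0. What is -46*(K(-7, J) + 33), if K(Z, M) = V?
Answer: -1518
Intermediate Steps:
J = -12 (J = 6 - 18 = -12)
K(Z, M) = 0
-46*(K(-7, J) + 33) = -46*(0 + 33) = -46*33 = -1518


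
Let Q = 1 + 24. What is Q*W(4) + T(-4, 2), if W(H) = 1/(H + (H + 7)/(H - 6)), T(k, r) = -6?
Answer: -68/3 ≈ -22.667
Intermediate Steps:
Q = 25
W(H) = 1/(H + (7 + H)/(-6 + H))
Q*W(4) + T(-4, 2) = 25*((-6 + 4)/(7 + 4² - 5*4)) - 6 = 25*(-2/(7 + 16 - 20)) - 6 = 25*(-2/3) - 6 = 25*((⅓)*(-2)) - 6 = 25*(-⅔) - 6 = -50/3 - 6 = -68/3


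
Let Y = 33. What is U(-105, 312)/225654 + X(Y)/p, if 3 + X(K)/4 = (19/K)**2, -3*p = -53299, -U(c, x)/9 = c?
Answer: 474558193/132298458006 ≈ 0.0035870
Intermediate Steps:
U(c, x) = -9*c
p = 53299/3 (p = -1/3*(-53299) = 53299/3 ≈ 17766.)
X(K) = -12 + 1444/K**2 (X(K) = -12 + 4*(19/K)**2 = -12 + 4*(361/K**2) = -12 + 1444/K**2)
U(-105, 312)/225654 + X(Y)/p = -9*(-105)/225654 + (-12 + 1444/33**2)/(53299/3) = 945*(1/225654) + (-12 + 1444*(1/1089))*(3/53299) = 315/75218 + (-12 + 1444/1089)*(3/53299) = 315/75218 - 11624/1089*3/53299 = 315/75218 - 11624/19347537 = 474558193/132298458006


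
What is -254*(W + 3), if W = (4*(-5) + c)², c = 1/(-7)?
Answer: -5087112/49 ≈ -1.0382e+5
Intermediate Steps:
c = -⅐ (c = 1*(-⅐) = -⅐ ≈ -0.14286)
W = 19881/49 (W = (4*(-5) - ⅐)² = (-20 - ⅐)² = (-141/7)² = 19881/49 ≈ 405.73)
-254*(W + 3) = -254*(19881/49 + 3) = -254*20028/49 = -5087112/49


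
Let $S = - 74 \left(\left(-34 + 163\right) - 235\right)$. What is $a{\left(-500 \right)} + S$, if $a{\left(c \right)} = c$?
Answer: $7344$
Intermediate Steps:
$S = 7844$ ($S = - 74 \left(129 - 235\right) = \left(-74\right) \left(-106\right) = 7844$)
$a{\left(-500 \right)} + S = -500 + 7844 = 7344$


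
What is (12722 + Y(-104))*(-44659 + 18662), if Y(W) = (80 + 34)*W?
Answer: -22513402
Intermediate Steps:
Y(W) = 114*W
(12722 + Y(-104))*(-44659 + 18662) = (12722 + 114*(-104))*(-44659 + 18662) = (12722 - 11856)*(-25997) = 866*(-25997) = -22513402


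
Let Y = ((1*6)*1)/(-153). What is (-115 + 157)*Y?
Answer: -28/17 ≈ -1.6471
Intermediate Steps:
Y = -2/51 (Y = (6*1)*(-1/153) = 6*(-1/153) = -2/51 ≈ -0.039216)
(-115 + 157)*Y = (-115 + 157)*(-2/51) = 42*(-2/51) = -28/17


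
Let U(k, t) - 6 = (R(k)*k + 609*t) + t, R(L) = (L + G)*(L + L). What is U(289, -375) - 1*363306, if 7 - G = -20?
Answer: 52193222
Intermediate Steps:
G = 27 (G = 7 - 1*(-20) = 7 + 20 = 27)
R(L) = 2*L*(27 + L) (R(L) = (L + 27)*(L + L) = (27 + L)*(2*L) = 2*L*(27 + L))
U(k, t) = 6 + 610*t + 2*k²*(27 + k) (U(k, t) = 6 + (((2*k*(27 + k))*k + 609*t) + t) = 6 + ((2*k²*(27 + k) + 609*t) + t) = 6 + ((609*t + 2*k²*(27 + k)) + t) = 6 + (610*t + 2*k²*(27 + k)) = 6 + 610*t + 2*k²*(27 + k))
U(289, -375) - 1*363306 = (6 + 610*(-375) + 2*289²*(27 + 289)) - 1*363306 = (6 - 228750 + 2*83521*316) - 363306 = (6 - 228750 + 52785272) - 363306 = 52556528 - 363306 = 52193222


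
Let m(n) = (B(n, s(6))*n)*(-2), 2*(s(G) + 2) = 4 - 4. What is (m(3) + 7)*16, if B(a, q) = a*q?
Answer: 688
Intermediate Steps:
s(G) = -2 (s(G) = -2 + (4 - 4)/2 = -2 + (½)*0 = -2 + 0 = -2)
m(n) = 4*n² (m(n) = ((n*(-2))*n)*(-2) = ((-2*n)*n)*(-2) = -2*n²*(-2) = 4*n²)
(m(3) + 7)*16 = (4*3² + 7)*16 = (4*9 + 7)*16 = (36 + 7)*16 = 43*16 = 688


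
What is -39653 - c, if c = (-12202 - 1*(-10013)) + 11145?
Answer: -48609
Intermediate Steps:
c = 8956 (c = (-12202 + 10013) + 11145 = -2189 + 11145 = 8956)
-39653 - c = -39653 - 1*8956 = -39653 - 8956 = -48609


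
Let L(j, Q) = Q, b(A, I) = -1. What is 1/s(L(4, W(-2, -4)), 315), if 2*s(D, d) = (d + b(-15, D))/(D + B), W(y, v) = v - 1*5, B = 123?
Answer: 114/157 ≈ 0.72611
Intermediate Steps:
W(y, v) = -5 + v (W(y, v) = v - 5 = -5 + v)
s(D, d) = (-1 + d)/(2*(123 + D)) (s(D, d) = ((d - 1)/(D + 123))/2 = ((-1 + d)/(123 + D))/2 = (-1 + d)/(2*(123 + D)))
1/s(L(4, W(-2, -4)), 315) = 1/((-1 + 315)/(2*(123 + (-5 - 4)))) = 1/((1/2)*314/(123 - 9)) = 1/((1/2)*314/114) = 1/((1/2)*(1/114)*314) = 1/(157/114) = 114/157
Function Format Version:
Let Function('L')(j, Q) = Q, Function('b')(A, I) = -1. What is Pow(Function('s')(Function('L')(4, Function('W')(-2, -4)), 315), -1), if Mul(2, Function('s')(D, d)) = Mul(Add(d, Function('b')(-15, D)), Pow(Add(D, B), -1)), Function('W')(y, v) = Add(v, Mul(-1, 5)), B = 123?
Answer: Rational(114, 157) ≈ 0.72611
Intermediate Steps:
Function('W')(y, v) = Add(-5, v) (Function('W')(y, v) = Add(v, -5) = Add(-5, v))
Function('s')(D, d) = Mul(Rational(1, 2), Pow(Add(123, D), -1), Add(-1, d)) (Function('s')(D, d) = Mul(Rational(1, 2), Mul(Add(d, -1), Pow(Add(D, 123), -1))) = Mul(Rational(1, 2), Mul(Add(-1, d), Pow(Add(123, D), -1))) = Mul(Rational(1, 2), Mul(Pow(Add(123, D), -1), Add(-1, d))) = Mul(Rational(1, 2), Pow(Add(123, D), -1), Add(-1, d)))
Pow(Function('s')(Function('L')(4, Function('W')(-2, -4)), 315), -1) = Pow(Mul(Rational(1, 2), Pow(Add(123, Add(-5, -4)), -1), Add(-1, 315)), -1) = Pow(Mul(Rational(1, 2), Pow(Add(123, -9), -1), 314), -1) = Pow(Mul(Rational(1, 2), Pow(114, -1), 314), -1) = Pow(Mul(Rational(1, 2), Rational(1, 114), 314), -1) = Pow(Rational(157, 114), -1) = Rational(114, 157)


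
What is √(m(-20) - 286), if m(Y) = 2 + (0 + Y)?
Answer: 4*I*√19 ≈ 17.436*I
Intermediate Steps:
m(Y) = 2 + Y
√(m(-20) - 286) = √((2 - 20) - 286) = √(-18 - 286) = √(-304) = 4*I*√19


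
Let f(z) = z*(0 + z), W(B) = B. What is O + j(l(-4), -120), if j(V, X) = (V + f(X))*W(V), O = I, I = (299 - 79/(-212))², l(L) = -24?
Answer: -11478698567/44944 ≈ -2.5540e+5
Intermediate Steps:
f(z) = z² (f(z) = z*z = z²)
I = 4028060089/44944 (I = (299 - 79*(-1/212))² = (299 + 79/212)² = (63467/212)² = 4028060089/44944 ≈ 89624.)
O = 4028060089/44944 ≈ 89624.
j(V, X) = V*(V + X²) (j(V, X) = (V + X²)*V = V*(V + X²))
O + j(l(-4), -120) = 4028060089/44944 - 24*(-24 + (-120)²) = 4028060089/44944 - 24*(-24 + 14400) = 4028060089/44944 - 24*14376 = 4028060089/44944 - 345024 = -11478698567/44944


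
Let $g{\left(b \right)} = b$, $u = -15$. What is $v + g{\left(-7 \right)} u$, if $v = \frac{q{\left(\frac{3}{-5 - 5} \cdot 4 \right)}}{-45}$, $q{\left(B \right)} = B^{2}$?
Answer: $\frac{13121}{125} \approx 104.97$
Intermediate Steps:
$v = - \frac{4}{125}$ ($v = \frac{\left(\frac{3}{-5 - 5} \cdot 4\right)^{2}}{-45} = \left(\frac{3}{-10} \cdot 4\right)^{2} \left(- \frac{1}{45}\right) = \left(3 \left(- \frac{1}{10}\right) 4\right)^{2} \left(- \frac{1}{45}\right) = \left(\left(- \frac{3}{10}\right) 4\right)^{2} \left(- \frac{1}{45}\right) = \left(- \frac{6}{5}\right)^{2} \left(- \frac{1}{45}\right) = \frac{36}{25} \left(- \frac{1}{45}\right) = - \frac{4}{125} \approx -0.032$)
$v + g{\left(-7 \right)} u = - \frac{4}{125} - -105 = - \frac{4}{125} + 105 = \frac{13121}{125}$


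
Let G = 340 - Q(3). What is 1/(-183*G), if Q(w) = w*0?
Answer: -1/62220 ≈ -1.6072e-5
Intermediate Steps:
Q(w) = 0
G = 340 (G = 340 - 1*0 = 340 + 0 = 340)
1/(-183*G) = 1/(-183*340) = 1/(-62220) = -1/62220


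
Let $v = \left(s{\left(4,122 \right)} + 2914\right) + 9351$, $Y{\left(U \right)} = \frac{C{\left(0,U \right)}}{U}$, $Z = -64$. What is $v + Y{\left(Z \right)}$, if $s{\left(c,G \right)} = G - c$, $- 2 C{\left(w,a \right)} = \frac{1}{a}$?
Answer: $\frac{101441535}{8192} \approx 12383.0$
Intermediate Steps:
$C{\left(w,a \right)} = - \frac{1}{2 a}$
$Y{\left(U \right)} = - \frac{1}{2 U^{2}}$ ($Y{\left(U \right)} = \frac{\left(- \frac{1}{2}\right) \frac{1}{U}}{U} = - \frac{1}{2 U^{2}}$)
$v = 12383$ ($v = \left(\left(122 - 4\right) + 2914\right) + 9351 = \left(118 + 2914\right) + 9351 = 3032 + 9351 = 12383$)
$v + Y{\left(Z \right)} = 12383 - \frac{1}{2 \cdot 4096} = 12383 - \frac{1}{8192} = \frac{101441535}{8192}$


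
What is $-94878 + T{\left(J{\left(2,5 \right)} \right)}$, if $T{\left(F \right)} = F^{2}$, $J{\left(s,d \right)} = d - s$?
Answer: $-94869$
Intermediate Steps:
$-94878 + T{\left(J{\left(2,5 \right)} \right)} = -94878 + \left(5 - 2\right)^{2} = -94878 + 3^{2} = -94878 + 9 = -94869$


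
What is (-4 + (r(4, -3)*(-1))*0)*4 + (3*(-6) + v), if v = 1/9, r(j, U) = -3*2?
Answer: -305/9 ≈ -33.889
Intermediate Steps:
r(j, U) = -6
v = ⅑ ≈ 0.11111
(-4 + (r(4, -3)*(-1))*0)*4 + (3*(-6) + v) = (-4 - 6*(-1)*0)*4 + (3*(-6) + ⅑) = (-4 + 6*0)*4 + (-18 + ⅑) = (-4 + 0)*4 - 161/9 = -4*4 - 161/9 = -16 - 161/9 = -305/9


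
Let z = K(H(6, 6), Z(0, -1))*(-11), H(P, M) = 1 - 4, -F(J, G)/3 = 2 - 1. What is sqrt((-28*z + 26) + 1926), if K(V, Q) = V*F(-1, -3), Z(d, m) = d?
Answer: 2*sqrt(1181) ≈ 68.731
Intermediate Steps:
F(J, G) = -3 (F(J, G) = -3*(2 - 1) = -3*1 = -3)
H(P, M) = -3
K(V, Q) = -3*V (K(V, Q) = V*(-3) = -3*V)
z = -99 (z = -3*(-3)*(-11) = 9*(-11) = -99)
sqrt((-28*z + 26) + 1926) = sqrt((-28*(-99) + 26) + 1926) = sqrt((2772 + 26) + 1926) = sqrt(2798 + 1926) = sqrt(4724) = 2*sqrt(1181)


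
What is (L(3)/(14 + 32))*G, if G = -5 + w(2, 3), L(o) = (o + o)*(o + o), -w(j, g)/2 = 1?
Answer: -126/23 ≈ -5.4783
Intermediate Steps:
w(j, g) = -2 (w(j, g) = -2*1 = -2)
L(o) = 4*o**2 (L(o) = (2*o)*(2*o) = 4*o**2)
G = -7 (G = -5 - 2 = -7)
(L(3)/(14 + 32))*G = ((4*3**2)/(14 + 32))*(-7) = ((4*9)/46)*(-7) = (36*(1/46))*(-7) = (18/23)*(-7) = -126/23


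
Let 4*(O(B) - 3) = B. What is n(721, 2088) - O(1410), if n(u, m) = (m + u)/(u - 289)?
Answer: -150767/432 ≈ -349.00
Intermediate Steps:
n(u, m) = (m + u)/(-289 + u)
O(B) = 3 + B/4
n(721, 2088) - O(1410) = (2088 + 721)/(-289 + 721) - (3 + (¼)*1410) = 2809/432 - (3 + 705/2) = (1/432)*2809 - 1*711/2 = 2809/432 - 711/2 = -150767/432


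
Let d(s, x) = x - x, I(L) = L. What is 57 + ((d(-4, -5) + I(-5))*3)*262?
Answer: -3873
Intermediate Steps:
d(s, x) = 0
57 + ((d(-4, -5) + I(-5))*3)*262 = 57 + ((0 - 5)*3)*262 = 57 - 5*3*262 = 57 - 15*262 = 57 - 3930 = -3873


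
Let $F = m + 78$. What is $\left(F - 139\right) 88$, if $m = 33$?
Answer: $-2464$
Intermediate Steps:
$F = 111$ ($F = 33 + 78 = 111$)
$\left(F - 139\right) 88 = \left(111 - 139\right) 88 = \left(-28\right) 88 = -2464$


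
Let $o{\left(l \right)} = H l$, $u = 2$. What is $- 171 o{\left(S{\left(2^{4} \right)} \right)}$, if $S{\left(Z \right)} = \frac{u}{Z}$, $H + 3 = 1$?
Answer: $\frac{171}{4} \approx 42.75$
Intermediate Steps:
$H = -2$ ($H = -3 + 1 = -2$)
$S{\left(Z \right)} = \frac{2}{Z}$
$o{\left(l \right)} = - 2 l$
$- 171 o{\left(S{\left(2^{4} \right)} \right)} = - 171 \left(- 2 \frac{2}{2^{4}}\right) = - 171 \left(- 2 \cdot \frac{2}{16}\right) = - 171 \left(- 2 \cdot 2 \cdot \frac{1}{16}\right) = - 171 \left(\left(-2\right) \frac{1}{8}\right) = \left(-171\right) \left(- \frac{1}{4}\right) = \frac{171}{4}$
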